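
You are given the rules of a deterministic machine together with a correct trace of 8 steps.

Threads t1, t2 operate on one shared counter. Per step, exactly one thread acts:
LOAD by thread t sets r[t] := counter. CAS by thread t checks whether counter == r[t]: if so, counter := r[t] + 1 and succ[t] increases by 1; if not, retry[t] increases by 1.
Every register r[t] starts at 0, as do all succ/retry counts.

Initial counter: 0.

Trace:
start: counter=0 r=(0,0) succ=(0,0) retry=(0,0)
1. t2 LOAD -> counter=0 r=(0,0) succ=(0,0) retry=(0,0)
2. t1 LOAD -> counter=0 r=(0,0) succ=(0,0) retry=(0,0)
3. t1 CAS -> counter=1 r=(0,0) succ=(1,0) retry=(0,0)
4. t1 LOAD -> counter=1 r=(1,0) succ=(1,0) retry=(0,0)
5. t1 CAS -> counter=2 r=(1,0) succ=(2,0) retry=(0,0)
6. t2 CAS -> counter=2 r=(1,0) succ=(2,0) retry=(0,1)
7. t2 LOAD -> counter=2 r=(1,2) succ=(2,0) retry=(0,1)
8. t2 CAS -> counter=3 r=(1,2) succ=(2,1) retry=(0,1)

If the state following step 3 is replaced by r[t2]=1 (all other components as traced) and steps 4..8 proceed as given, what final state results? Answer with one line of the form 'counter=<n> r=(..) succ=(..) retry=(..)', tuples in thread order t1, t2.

counter=3 r=(1,2) succ=(2,1) retry=(0,1)

state after step 3 := counter=1 r=(0,1) succ=(1,0) retry=(0,0)
4. t1 LOAD -> counter=1 r=(1,1) succ=(1,0) retry=(0,0)
5. t1 CAS -> counter=2 r=(1,1) succ=(2,0) retry=(0,0)
6. t2 CAS -> counter=2 r=(1,1) succ=(2,0) retry=(0,1)
7. t2 LOAD -> counter=2 r=(1,2) succ=(2,0) retry=(0,1)
8. t2 CAS -> counter=3 r=(1,2) succ=(2,1) retry=(0,1)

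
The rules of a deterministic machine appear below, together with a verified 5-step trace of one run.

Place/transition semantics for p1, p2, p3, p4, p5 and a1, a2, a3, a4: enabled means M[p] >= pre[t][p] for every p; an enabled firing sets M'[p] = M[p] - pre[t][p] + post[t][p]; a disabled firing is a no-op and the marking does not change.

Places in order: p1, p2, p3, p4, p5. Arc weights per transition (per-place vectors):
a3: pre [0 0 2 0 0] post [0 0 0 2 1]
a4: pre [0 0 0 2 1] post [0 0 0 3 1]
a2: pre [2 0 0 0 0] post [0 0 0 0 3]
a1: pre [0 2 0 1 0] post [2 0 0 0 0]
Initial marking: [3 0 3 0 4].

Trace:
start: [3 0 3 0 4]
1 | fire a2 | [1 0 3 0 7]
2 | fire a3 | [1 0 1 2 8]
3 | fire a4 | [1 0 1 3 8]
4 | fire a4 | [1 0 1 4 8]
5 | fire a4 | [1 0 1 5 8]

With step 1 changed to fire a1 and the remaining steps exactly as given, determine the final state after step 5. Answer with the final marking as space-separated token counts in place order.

3 0 1 5 5

(re-executing from step 1 with the substitution; state before step 1: [3 0 3 0 4])
1 | fire a1 | [3 0 3 0 4]
2 | fire a3 | [3 0 1 2 5]
3 | fire a4 | [3 0 1 3 5]
4 | fire a4 | [3 0 1 4 5]
5 | fire a4 | [3 0 1 5 5]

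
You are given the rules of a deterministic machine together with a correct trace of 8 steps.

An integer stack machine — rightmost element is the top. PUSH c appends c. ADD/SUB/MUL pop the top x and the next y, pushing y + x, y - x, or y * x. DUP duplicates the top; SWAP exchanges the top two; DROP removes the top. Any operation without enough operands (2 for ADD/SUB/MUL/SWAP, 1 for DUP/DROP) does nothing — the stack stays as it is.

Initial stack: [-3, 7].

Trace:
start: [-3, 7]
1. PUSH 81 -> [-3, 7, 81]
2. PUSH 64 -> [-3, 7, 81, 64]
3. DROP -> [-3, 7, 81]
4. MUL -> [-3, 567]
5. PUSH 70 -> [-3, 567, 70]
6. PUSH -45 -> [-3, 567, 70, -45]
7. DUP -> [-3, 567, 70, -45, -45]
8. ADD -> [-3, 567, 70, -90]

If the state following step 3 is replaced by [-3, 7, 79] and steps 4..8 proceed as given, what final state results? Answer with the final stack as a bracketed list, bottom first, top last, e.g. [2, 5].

[-3, 553, 70, -90]

state after step 3 := [-3, 7, 79]
4. MUL -> [-3, 553]
5. PUSH 70 -> [-3, 553, 70]
6. PUSH -45 -> [-3, 553, 70, -45]
7. DUP -> [-3, 553, 70, -45, -45]
8. ADD -> [-3, 553, 70, -90]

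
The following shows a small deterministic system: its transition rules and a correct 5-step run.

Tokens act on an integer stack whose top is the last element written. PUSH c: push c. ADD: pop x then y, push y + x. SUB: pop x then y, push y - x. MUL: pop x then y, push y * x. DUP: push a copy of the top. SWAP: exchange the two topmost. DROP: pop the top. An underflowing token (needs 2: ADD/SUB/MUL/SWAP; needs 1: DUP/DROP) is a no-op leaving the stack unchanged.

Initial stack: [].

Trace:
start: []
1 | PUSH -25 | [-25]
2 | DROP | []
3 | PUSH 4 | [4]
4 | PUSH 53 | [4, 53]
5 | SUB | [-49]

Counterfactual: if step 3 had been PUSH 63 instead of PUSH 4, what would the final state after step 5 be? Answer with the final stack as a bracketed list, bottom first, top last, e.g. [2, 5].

[10]

(re-executing from step 3 with the substitution; state before step 3: [])
3 | PUSH 63 | [63]
4 | PUSH 53 | [63, 53]
5 | SUB | [10]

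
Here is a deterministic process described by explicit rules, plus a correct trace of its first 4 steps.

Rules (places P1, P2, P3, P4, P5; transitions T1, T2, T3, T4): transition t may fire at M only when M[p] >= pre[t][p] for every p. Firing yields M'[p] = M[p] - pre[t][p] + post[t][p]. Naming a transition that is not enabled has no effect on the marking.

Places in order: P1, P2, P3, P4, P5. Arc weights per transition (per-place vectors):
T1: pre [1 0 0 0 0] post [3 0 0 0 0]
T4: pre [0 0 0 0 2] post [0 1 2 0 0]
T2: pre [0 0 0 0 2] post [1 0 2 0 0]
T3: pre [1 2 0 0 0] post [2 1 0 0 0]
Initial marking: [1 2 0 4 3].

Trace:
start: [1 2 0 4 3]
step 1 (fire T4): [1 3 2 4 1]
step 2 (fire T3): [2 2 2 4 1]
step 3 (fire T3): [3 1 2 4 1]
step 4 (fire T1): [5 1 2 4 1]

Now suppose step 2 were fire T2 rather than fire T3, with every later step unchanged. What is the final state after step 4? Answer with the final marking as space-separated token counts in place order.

4 2 2 4 1

(re-executing from step 2 with the substitution; state before step 2: [1 3 2 4 1])
step 2 (fire T2): [1 3 2 4 1]
step 3 (fire T3): [2 2 2 4 1]
step 4 (fire T1): [4 2 2 4 1]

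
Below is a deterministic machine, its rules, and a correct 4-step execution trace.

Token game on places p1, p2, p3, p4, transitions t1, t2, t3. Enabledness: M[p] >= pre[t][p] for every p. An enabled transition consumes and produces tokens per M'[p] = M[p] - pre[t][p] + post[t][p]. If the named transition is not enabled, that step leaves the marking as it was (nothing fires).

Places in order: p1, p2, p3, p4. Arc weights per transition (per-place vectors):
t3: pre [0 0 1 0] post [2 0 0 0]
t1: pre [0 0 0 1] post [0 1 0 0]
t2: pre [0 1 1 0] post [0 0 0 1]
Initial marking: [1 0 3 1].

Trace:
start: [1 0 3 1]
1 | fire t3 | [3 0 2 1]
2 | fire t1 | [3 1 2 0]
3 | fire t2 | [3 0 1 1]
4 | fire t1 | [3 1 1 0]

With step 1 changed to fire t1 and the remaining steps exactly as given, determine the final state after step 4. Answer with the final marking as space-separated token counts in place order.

1 1 2 0

(re-executing from step 1 with the substitution; state before step 1: [1 0 3 1])
1 | fire t1 | [1 1 3 0]
2 | fire t1 | [1 1 3 0]
3 | fire t2 | [1 0 2 1]
4 | fire t1 | [1 1 2 0]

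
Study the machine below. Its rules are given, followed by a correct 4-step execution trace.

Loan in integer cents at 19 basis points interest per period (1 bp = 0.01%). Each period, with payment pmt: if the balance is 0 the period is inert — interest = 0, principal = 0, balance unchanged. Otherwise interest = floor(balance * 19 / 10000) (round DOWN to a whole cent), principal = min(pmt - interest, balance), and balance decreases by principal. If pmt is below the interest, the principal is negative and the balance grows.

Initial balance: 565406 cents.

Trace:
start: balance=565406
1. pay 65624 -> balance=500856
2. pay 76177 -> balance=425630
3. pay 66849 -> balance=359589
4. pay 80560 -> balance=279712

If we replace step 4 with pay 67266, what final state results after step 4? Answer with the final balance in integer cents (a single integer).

293006

(re-executing from step 4 with the substitution; state before step 4: balance=359589)
4. pay 67266 -> balance=293006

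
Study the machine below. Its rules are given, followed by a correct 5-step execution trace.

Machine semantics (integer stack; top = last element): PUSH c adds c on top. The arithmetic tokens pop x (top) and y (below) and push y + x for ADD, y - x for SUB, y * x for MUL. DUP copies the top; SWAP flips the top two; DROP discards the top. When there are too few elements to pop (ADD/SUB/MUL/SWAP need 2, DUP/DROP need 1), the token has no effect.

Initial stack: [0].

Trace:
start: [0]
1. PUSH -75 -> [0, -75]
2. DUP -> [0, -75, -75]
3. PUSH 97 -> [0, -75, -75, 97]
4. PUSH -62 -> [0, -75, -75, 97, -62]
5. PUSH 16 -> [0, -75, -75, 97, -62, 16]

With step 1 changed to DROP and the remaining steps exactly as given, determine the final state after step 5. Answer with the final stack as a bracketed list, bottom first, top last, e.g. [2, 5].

[97, -62, 16]

(re-executing from step 1 with the substitution; state before step 1: [0])
1. DROP -> []
2. DUP -> []
3. PUSH 97 -> [97]
4. PUSH -62 -> [97, -62]
5. PUSH 16 -> [97, -62, 16]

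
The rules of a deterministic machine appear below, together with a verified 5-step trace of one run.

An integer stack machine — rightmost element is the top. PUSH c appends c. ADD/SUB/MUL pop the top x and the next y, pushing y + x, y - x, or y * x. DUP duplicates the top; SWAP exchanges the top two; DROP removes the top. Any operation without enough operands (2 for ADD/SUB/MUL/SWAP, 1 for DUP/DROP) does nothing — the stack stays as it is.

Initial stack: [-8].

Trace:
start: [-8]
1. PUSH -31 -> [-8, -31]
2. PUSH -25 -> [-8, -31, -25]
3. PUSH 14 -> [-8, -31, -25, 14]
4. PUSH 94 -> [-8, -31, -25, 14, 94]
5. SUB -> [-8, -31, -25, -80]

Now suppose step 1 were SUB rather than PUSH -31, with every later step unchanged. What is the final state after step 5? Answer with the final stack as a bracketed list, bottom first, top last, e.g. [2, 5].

(re-executing from step 1 with the substitution; state before step 1: [-8])
1. SUB -> [-8]
2. PUSH -25 -> [-8, -25]
3. PUSH 14 -> [-8, -25, 14]
4. PUSH 94 -> [-8, -25, 14, 94]
5. SUB -> [-8, -25, -80]

[-8, -25, -80]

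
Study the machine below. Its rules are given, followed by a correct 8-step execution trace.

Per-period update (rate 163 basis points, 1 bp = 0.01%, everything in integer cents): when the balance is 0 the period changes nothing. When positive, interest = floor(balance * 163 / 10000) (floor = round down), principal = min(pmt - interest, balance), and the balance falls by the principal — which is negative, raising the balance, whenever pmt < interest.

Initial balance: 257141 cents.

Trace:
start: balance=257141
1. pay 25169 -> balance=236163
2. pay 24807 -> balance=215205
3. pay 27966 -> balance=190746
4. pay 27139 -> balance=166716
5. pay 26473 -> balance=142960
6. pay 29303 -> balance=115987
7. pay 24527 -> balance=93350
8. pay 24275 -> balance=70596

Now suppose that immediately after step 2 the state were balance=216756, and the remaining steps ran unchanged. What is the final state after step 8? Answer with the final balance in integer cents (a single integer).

72305

state after step 2 := balance=216756
3. pay 27966 -> balance=192323
4. pay 27139 -> balance=168318
5. pay 26473 -> balance=144588
6. pay 29303 -> balance=117641
7. pay 24527 -> balance=95031
8. pay 24275 -> balance=72305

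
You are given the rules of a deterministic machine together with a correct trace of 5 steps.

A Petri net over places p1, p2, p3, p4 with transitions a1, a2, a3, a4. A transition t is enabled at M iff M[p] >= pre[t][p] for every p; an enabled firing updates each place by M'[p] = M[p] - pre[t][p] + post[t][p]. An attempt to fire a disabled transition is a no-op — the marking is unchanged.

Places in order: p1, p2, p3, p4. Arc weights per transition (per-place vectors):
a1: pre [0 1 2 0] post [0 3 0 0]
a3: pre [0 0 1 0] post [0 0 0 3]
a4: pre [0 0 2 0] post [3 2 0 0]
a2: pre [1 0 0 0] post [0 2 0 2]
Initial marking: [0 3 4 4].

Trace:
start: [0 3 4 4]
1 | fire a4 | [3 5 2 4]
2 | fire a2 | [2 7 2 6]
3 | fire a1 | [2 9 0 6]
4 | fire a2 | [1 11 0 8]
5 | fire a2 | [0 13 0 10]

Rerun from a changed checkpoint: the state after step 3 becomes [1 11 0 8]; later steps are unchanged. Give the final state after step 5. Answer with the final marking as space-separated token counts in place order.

0 13 0 10

state after step 3 := [1 11 0 8]
4 | fire a2 | [0 13 0 10]
5 | fire a2 | [0 13 0 10]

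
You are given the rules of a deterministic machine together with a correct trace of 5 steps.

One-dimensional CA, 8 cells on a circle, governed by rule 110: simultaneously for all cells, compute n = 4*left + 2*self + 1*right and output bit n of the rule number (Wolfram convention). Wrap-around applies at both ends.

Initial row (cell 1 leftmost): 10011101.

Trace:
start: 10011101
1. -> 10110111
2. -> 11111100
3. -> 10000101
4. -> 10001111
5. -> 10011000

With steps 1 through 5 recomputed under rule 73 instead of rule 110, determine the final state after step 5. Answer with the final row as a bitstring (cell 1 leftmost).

10000001

(re-executing steps 1..5 under rule 73; state before step 1: 10011101)
1. -> 10010101
2. -> 10000001
3. -> 10111101
4. -> 10100101
5. -> 10000001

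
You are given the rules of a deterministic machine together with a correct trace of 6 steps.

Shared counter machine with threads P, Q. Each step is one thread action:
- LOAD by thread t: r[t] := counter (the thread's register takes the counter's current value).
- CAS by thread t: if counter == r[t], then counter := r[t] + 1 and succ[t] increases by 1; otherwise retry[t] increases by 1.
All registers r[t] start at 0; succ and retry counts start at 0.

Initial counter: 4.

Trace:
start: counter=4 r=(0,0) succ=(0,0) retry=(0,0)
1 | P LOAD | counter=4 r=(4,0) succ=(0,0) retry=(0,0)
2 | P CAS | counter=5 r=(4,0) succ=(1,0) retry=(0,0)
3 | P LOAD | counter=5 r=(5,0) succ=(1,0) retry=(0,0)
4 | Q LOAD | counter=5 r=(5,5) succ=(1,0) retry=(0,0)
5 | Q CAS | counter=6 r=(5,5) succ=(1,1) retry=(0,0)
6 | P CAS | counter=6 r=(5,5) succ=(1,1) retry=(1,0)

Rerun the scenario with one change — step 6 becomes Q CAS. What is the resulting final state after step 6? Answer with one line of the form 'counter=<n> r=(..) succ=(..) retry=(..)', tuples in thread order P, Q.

(re-executing from step 6 with the substitution; state before step 6: counter=6 r=(5,5) succ=(1,1) retry=(0,0))
6 | Q CAS | counter=6 r=(5,5) succ=(1,1) retry=(0,1)

counter=6 r=(5,5) succ=(1,1) retry=(0,1)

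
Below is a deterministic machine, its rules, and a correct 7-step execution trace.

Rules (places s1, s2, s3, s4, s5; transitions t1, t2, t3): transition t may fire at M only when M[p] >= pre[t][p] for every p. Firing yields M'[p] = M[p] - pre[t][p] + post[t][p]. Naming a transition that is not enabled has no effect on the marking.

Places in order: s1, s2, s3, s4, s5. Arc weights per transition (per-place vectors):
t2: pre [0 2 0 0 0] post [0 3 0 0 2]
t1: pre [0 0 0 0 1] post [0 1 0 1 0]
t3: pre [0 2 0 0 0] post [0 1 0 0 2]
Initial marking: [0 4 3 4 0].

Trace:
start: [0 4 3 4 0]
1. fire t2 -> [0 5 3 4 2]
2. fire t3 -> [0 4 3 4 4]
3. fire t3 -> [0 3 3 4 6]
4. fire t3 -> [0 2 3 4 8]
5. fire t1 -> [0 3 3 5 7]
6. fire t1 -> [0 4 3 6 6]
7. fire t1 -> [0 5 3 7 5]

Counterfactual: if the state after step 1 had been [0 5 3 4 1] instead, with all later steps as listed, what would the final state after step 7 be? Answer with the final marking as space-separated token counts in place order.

0 5 3 7 4

state after step 1 := [0 5 3 4 1]
2. fire t3 -> [0 4 3 4 3]
3. fire t3 -> [0 3 3 4 5]
4. fire t3 -> [0 2 3 4 7]
5. fire t1 -> [0 3 3 5 6]
6. fire t1 -> [0 4 3 6 5]
7. fire t1 -> [0 5 3 7 4]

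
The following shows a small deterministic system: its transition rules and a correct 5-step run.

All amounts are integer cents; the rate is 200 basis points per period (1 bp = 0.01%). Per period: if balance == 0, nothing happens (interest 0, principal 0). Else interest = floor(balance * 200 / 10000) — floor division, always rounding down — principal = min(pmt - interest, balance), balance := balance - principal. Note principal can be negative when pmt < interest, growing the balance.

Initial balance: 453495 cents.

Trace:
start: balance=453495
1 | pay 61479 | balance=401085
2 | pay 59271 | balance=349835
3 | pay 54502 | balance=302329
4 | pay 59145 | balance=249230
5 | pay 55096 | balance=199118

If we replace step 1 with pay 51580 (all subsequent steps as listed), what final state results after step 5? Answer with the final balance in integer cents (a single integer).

(re-executing from step 1 with the substitution; state before step 1: balance=453495)
1 | pay 51580 | balance=410984
2 | pay 59271 | balance=359932
3 | pay 54502 | balance=312628
4 | pay 59145 | balance=259735
5 | pay 55096 | balance=209833

209833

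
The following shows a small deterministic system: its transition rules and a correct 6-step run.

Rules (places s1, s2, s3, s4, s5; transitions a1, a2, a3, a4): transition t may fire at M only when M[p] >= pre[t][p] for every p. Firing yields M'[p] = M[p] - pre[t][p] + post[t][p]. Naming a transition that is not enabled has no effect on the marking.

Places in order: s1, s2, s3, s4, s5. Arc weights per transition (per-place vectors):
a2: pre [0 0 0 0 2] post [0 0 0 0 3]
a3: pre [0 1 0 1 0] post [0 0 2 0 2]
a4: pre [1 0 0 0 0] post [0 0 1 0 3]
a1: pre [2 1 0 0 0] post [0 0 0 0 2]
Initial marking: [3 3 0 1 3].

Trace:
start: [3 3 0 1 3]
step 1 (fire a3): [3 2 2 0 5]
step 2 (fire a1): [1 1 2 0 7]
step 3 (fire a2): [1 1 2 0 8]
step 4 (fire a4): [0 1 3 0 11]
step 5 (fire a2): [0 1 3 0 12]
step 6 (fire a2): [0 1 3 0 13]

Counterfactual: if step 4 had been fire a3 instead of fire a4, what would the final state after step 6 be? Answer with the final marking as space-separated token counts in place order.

1 1 2 0 10

(re-executing from step 4 with the substitution; state before step 4: [1 1 2 0 8])
step 4 (fire a3): [1 1 2 0 8]
step 5 (fire a2): [1 1 2 0 9]
step 6 (fire a2): [1 1 2 0 10]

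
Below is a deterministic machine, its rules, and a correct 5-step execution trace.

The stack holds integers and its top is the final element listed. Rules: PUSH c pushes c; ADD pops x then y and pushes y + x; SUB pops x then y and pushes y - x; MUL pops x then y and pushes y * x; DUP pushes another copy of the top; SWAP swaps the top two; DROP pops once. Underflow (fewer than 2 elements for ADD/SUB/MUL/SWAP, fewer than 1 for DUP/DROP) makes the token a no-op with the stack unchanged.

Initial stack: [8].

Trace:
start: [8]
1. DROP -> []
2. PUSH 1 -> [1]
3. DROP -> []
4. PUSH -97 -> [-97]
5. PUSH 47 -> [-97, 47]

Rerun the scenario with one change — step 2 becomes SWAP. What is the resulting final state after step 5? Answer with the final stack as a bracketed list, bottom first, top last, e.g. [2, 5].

(re-executing from step 2 with the substitution; state before step 2: [])
2. SWAP -> []
3. DROP -> []
4. PUSH -97 -> [-97]
5. PUSH 47 -> [-97, 47]

[-97, 47]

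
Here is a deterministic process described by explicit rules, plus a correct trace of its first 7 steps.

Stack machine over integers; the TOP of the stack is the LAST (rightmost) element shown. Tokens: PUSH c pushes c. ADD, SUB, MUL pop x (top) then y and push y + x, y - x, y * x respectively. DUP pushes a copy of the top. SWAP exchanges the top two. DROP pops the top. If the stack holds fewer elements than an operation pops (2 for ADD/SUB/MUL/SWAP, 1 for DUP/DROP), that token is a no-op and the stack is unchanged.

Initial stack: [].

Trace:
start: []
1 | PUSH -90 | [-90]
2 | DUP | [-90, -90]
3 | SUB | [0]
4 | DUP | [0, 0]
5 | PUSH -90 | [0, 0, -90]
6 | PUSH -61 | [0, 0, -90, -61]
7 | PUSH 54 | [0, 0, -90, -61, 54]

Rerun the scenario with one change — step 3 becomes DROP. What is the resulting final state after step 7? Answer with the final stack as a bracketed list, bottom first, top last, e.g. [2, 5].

(re-executing from step 3 with the substitution; state before step 3: [-90, -90])
3 | DROP | [-90]
4 | DUP | [-90, -90]
5 | PUSH -90 | [-90, -90, -90]
6 | PUSH -61 | [-90, -90, -90, -61]
7 | PUSH 54 | [-90, -90, -90, -61, 54]

[-90, -90, -90, -61, 54]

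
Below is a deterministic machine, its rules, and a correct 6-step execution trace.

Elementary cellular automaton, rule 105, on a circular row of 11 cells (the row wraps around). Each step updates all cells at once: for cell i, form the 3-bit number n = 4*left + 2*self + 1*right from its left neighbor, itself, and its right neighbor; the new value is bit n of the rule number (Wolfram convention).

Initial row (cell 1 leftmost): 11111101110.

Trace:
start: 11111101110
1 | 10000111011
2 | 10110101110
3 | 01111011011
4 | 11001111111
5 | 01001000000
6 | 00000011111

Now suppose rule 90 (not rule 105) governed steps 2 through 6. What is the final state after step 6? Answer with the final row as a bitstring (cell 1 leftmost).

(re-executing steps 2..6 under rule 90; state before step 2: 10000111011)
2 | 11001101010
3 | 11111100000
4 | 10000110001
5 | 11001111011
6 | 01111001010

01111001010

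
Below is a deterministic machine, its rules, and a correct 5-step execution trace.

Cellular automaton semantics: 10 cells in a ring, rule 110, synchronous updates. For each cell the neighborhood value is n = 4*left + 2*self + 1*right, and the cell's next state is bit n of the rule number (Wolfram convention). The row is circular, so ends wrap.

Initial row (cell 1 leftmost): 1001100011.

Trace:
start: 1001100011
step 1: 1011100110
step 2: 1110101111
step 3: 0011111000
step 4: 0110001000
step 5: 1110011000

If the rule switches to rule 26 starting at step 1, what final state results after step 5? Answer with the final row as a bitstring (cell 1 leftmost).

(re-executing steps 1..5 under rule 26; state before step 1: 1001100011)
step 1: 0111010110
step 2: 1100000101
step 3: 0010001001
step 4: 1101010110
step 5: 1000000100

1000000100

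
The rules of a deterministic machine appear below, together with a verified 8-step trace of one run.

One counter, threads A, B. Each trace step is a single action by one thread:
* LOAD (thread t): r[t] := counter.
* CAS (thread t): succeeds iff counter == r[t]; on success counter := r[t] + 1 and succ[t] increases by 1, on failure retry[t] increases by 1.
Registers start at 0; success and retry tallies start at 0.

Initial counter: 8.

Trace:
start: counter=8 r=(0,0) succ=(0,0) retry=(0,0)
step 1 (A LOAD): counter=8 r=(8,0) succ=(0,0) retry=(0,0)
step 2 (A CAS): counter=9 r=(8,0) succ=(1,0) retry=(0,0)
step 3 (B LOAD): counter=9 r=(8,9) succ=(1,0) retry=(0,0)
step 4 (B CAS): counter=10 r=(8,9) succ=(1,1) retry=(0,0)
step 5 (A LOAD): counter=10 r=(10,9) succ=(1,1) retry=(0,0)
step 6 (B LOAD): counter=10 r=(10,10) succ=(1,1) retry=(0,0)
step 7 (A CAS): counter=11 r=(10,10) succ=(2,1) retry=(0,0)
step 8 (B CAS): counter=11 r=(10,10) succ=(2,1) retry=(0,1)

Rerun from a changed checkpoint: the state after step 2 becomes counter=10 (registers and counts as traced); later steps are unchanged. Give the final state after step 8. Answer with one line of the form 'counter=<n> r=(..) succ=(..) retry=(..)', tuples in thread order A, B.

state after step 2 := counter=10 r=(8,0) succ=(1,0) retry=(0,0)
step 3 (B LOAD): counter=10 r=(8,10) succ=(1,0) retry=(0,0)
step 4 (B CAS): counter=11 r=(8,10) succ=(1,1) retry=(0,0)
step 5 (A LOAD): counter=11 r=(11,10) succ=(1,1) retry=(0,0)
step 6 (B LOAD): counter=11 r=(11,11) succ=(1,1) retry=(0,0)
step 7 (A CAS): counter=12 r=(11,11) succ=(2,1) retry=(0,0)
step 8 (B CAS): counter=12 r=(11,11) succ=(2,1) retry=(0,1)

counter=12 r=(11,11) succ=(2,1) retry=(0,1)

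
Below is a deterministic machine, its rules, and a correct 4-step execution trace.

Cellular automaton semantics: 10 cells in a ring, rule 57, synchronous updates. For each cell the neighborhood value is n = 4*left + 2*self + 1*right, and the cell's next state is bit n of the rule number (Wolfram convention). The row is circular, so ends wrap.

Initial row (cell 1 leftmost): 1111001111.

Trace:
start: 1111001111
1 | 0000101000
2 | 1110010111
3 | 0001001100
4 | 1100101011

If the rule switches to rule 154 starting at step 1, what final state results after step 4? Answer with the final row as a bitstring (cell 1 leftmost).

(re-executing steps 1..4 under rule 154; state before step 1: 1111001111)
1 | 1110111111
2 | 1100111111
3 | 1011111111
4 | 0011111111

0011111111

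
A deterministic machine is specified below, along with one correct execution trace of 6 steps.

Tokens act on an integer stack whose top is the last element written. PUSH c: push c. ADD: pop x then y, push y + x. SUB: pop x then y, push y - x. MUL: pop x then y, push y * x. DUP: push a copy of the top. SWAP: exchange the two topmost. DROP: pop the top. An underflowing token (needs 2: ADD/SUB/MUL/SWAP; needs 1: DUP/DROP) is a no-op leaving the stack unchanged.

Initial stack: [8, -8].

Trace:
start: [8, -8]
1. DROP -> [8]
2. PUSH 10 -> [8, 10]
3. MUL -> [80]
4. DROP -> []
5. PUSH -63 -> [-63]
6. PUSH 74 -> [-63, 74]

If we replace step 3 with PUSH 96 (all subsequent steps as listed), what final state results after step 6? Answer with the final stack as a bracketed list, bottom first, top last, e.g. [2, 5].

(re-executing from step 3 with the substitution; state before step 3: [8, 10])
3. PUSH 96 -> [8, 10, 96]
4. DROP -> [8, 10]
5. PUSH -63 -> [8, 10, -63]
6. PUSH 74 -> [8, 10, -63, 74]

[8, 10, -63, 74]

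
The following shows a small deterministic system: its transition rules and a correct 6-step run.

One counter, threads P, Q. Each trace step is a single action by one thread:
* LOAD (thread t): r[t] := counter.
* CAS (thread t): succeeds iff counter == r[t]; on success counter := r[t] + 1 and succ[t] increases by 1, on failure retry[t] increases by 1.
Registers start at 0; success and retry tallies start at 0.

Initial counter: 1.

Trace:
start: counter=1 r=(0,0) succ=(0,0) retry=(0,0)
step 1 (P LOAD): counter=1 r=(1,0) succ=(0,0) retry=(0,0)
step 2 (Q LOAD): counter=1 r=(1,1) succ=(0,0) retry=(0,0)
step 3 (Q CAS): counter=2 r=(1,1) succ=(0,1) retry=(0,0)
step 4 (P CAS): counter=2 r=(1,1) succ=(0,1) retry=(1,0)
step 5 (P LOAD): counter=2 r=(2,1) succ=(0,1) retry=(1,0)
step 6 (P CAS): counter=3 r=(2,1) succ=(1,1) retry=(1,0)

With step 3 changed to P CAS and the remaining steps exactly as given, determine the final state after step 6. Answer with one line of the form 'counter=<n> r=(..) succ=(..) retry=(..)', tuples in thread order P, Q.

(re-executing from step 3 with the substitution; state before step 3: counter=1 r=(1,1) succ=(0,0) retry=(0,0))
step 3 (P CAS): counter=2 r=(1,1) succ=(1,0) retry=(0,0)
step 4 (P CAS): counter=2 r=(1,1) succ=(1,0) retry=(1,0)
step 5 (P LOAD): counter=2 r=(2,1) succ=(1,0) retry=(1,0)
step 6 (P CAS): counter=3 r=(2,1) succ=(2,0) retry=(1,0)

counter=3 r=(2,1) succ=(2,0) retry=(1,0)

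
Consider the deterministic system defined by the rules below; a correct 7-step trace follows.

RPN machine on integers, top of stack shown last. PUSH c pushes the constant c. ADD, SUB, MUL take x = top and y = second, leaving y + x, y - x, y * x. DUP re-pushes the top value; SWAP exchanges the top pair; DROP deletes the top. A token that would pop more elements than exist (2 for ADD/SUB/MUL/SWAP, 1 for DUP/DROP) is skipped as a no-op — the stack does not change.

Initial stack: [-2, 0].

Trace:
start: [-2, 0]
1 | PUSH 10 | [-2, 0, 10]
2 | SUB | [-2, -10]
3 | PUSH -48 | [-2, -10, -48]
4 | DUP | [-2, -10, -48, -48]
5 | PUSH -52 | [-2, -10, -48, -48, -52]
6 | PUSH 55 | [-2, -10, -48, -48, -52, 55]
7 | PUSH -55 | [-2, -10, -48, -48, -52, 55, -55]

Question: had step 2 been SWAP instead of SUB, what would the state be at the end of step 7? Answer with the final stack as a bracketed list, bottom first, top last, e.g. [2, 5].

[-2, 10, 0, -48, -48, -52, 55, -55]

(re-executing from step 2 with the substitution; state before step 2: [-2, 0, 10])
2 | SWAP | [-2, 10, 0]
3 | PUSH -48 | [-2, 10, 0, -48]
4 | DUP | [-2, 10, 0, -48, -48]
5 | PUSH -52 | [-2, 10, 0, -48, -48, -52]
6 | PUSH 55 | [-2, 10, 0, -48, -48, -52, 55]
7 | PUSH -55 | [-2, 10, 0, -48, -48, -52, 55, -55]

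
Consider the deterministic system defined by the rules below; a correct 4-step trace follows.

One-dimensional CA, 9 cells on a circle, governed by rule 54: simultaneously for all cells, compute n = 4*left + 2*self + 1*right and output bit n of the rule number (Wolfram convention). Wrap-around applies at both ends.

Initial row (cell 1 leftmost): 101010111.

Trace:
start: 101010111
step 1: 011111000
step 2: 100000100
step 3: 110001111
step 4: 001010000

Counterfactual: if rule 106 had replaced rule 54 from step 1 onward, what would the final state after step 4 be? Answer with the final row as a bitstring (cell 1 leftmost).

011011101

(re-executing steps 1..4 under rule 106; state before step 1: 101010111)
step 1: 110101100
step 2: 111011101
step 3: 001110111
step 4: 011011101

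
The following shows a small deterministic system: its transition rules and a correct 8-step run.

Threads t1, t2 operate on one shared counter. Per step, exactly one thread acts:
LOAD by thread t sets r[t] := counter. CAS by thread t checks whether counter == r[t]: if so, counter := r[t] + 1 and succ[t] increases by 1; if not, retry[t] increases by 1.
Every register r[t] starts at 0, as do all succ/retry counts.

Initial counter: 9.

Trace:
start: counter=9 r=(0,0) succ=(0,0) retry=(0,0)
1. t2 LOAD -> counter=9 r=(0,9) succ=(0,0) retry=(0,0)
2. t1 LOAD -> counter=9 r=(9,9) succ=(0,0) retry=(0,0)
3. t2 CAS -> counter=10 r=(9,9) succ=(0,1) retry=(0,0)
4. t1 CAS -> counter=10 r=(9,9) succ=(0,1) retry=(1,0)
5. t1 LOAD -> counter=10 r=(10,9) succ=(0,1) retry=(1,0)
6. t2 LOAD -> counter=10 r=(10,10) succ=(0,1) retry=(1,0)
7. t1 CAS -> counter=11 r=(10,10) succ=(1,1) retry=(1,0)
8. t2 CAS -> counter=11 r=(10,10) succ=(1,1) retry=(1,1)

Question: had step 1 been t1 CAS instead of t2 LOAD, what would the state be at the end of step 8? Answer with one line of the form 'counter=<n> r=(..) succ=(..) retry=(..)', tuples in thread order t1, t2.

(re-executing from step 1 with the substitution; state before step 1: counter=9 r=(0,0) succ=(0,0) retry=(0,0))
1. t1 CAS -> counter=9 r=(0,0) succ=(0,0) retry=(1,0)
2. t1 LOAD -> counter=9 r=(9,0) succ=(0,0) retry=(1,0)
3. t2 CAS -> counter=9 r=(9,0) succ=(0,0) retry=(1,1)
4. t1 CAS -> counter=10 r=(9,0) succ=(1,0) retry=(1,1)
5. t1 LOAD -> counter=10 r=(10,0) succ=(1,0) retry=(1,1)
6. t2 LOAD -> counter=10 r=(10,10) succ=(1,0) retry=(1,1)
7. t1 CAS -> counter=11 r=(10,10) succ=(2,0) retry=(1,1)
8. t2 CAS -> counter=11 r=(10,10) succ=(2,0) retry=(1,2)

counter=11 r=(10,10) succ=(2,0) retry=(1,2)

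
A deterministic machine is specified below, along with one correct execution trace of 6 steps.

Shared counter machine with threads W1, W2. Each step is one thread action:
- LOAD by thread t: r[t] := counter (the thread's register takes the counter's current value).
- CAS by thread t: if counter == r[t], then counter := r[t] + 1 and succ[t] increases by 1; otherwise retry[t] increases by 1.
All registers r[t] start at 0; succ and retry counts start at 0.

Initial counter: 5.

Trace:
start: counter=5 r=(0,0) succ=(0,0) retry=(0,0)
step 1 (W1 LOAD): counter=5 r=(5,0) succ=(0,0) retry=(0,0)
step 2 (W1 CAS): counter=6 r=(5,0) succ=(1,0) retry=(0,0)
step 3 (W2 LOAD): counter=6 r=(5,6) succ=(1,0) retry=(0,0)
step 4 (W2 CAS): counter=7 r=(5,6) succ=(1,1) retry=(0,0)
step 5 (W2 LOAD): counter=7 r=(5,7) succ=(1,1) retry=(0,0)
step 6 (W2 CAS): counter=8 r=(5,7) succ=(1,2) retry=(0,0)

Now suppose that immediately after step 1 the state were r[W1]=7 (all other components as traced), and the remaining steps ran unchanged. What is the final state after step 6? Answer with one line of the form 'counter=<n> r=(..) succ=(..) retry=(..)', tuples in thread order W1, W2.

state after step 1 := counter=5 r=(7,0) succ=(0,0) retry=(0,0)
step 2 (W1 CAS): counter=5 r=(7,0) succ=(0,0) retry=(1,0)
step 3 (W2 LOAD): counter=5 r=(7,5) succ=(0,0) retry=(1,0)
step 4 (W2 CAS): counter=6 r=(7,5) succ=(0,1) retry=(1,0)
step 5 (W2 LOAD): counter=6 r=(7,6) succ=(0,1) retry=(1,0)
step 6 (W2 CAS): counter=7 r=(7,6) succ=(0,2) retry=(1,0)

counter=7 r=(7,6) succ=(0,2) retry=(1,0)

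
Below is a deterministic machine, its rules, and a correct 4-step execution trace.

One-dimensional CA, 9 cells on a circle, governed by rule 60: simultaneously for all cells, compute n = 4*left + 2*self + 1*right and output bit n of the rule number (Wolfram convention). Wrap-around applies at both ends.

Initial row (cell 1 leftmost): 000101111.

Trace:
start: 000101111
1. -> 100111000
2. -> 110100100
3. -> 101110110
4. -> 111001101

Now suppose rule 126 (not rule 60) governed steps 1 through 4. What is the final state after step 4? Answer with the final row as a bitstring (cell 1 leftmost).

011001100

(re-executing steps 1..4 under rule 126; state before step 1: 000101111)
1. -> 101111001
2. -> 111001111
3. -> 001111000
4. -> 011001100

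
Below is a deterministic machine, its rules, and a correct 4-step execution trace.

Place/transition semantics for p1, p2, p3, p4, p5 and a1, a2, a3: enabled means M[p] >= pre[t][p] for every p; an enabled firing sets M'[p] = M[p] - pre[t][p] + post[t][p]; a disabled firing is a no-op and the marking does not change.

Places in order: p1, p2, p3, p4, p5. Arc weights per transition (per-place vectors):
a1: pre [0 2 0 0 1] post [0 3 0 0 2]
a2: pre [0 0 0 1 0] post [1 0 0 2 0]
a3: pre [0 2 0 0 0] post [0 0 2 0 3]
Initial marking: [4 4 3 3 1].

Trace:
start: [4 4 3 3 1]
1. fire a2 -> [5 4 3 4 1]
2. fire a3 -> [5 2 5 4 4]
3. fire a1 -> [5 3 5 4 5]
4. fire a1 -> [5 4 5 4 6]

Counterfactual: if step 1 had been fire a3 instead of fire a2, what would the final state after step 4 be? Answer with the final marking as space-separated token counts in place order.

(re-executing from step 1 with the substitution; state before step 1: [4 4 3 3 1])
1. fire a3 -> [4 2 5 3 4]
2. fire a3 -> [4 0 7 3 7]
3. fire a1 -> [4 0 7 3 7]
4. fire a1 -> [4 0 7 3 7]

4 0 7 3 7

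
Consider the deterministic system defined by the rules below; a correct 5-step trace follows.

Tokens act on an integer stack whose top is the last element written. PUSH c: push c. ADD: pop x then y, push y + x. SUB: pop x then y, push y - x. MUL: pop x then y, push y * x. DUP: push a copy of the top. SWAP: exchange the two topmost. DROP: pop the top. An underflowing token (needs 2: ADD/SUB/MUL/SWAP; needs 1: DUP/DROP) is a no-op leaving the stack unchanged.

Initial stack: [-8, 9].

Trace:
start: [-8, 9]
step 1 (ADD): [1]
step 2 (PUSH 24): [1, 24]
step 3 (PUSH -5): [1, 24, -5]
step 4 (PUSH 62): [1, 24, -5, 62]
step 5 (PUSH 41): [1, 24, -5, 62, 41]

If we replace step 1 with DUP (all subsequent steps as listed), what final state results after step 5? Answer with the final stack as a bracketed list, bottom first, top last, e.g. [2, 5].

(re-executing from step 1 with the substitution; state before step 1: [-8, 9])
step 1 (DUP): [-8, 9, 9]
step 2 (PUSH 24): [-8, 9, 9, 24]
step 3 (PUSH -5): [-8, 9, 9, 24, -5]
step 4 (PUSH 62): [-8, 9, 9, 24, -5, 62]
step 5 (PUSH 41): [-8, 9, 9, 24, -5, 62, 41]

[-8, 9, 9, 24, -5, 62, 41]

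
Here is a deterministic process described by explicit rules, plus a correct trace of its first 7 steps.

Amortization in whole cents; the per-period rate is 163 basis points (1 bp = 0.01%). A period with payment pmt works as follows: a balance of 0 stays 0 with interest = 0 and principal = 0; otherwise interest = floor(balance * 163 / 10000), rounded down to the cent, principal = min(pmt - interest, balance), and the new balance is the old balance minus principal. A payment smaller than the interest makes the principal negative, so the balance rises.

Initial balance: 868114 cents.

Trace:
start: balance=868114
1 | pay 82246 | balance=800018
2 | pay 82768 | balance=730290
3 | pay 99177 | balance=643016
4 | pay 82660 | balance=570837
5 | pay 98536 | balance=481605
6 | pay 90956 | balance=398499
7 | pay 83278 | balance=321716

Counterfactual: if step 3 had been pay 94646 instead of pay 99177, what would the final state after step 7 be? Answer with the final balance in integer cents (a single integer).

(re-executing from step 3 with the substitution; state before step 3: balance=730290)
3 | pay 94646 | balance=647547
4 | pay 82660 | balance=575442
5 | pay 98536 | balance=486285
6 | pay 90956 | balance=403255
7 | pay 83278 | balance=326550

326550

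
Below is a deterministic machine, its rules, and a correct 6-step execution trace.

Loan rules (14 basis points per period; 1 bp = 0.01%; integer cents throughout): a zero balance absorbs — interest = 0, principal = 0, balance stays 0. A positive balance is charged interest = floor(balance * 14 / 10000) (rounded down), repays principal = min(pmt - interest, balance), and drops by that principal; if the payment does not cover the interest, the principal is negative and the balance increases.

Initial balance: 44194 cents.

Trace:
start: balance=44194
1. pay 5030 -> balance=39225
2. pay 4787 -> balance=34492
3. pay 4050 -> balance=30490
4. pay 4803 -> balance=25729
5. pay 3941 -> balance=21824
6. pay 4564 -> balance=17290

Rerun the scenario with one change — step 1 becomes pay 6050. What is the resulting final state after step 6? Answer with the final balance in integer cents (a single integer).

(re-executing from step 1 with the substitution; state before step 1: balance=44194)
1. pay 6050 -> balance=38205
2. pay 4787 -> balance=33471
3. pay 4050 -> balance=29467
4. pay 4803 -> balance=24705
5. pay 3941 -> balance=20798
6. pay 4564 -> balance=16263

16263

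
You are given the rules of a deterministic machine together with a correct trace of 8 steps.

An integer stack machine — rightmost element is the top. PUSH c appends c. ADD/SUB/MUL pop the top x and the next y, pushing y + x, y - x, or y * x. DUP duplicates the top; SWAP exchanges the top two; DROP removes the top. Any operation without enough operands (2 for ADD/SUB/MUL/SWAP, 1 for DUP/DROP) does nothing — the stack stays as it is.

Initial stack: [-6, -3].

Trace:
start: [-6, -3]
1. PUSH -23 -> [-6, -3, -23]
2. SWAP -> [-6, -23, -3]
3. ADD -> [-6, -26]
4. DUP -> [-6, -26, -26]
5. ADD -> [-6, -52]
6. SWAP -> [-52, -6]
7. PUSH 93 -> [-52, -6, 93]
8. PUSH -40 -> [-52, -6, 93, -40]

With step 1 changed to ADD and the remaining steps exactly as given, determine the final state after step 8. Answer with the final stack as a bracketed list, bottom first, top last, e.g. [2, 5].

(re-executing from step 1 with the substitution; state before step 1: [-6, -3])
1. ADD -> [-9]
2. SWAP -> [-9]
3. ADD -> [-9]
4. DUP -> [-9, -9]
5. ADD -> [-18]
6. SWAP -> [-18]
7. PUSH 93 -> [-18, 93]
8. PUSH -40 -> [-18, 93, -40]

[-18, 93, -40]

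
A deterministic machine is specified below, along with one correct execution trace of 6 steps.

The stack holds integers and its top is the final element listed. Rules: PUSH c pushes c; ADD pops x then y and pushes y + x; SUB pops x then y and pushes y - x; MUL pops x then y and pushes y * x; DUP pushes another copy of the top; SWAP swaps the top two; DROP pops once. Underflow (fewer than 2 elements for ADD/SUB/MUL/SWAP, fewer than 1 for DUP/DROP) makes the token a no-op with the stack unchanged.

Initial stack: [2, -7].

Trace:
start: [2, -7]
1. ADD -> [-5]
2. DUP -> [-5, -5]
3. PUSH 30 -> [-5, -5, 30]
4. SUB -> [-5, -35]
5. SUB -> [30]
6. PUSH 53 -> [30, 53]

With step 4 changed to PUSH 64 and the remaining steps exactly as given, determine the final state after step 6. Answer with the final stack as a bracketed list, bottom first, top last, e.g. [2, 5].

[-5, -5, -34, 53]

(re-executing from step 4 with the substitution; state before step 4: [-5, -5, 30])
4. PUSH 64 -> [-5, -5, 30, 64]
5. SUB -> [-5, -5, -34]
6. PUSH 53 -> [-5, -5, -34, 53]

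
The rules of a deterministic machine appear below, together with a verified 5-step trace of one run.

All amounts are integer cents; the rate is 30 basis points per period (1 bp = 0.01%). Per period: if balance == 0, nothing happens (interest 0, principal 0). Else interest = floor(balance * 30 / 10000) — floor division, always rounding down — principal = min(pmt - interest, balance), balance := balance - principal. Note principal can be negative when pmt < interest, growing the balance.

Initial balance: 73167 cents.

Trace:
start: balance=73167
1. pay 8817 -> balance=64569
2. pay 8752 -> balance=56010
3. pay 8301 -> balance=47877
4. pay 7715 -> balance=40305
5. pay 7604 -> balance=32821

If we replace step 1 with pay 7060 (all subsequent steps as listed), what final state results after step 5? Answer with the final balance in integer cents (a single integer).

34599

(re-executing from step 1 with the substitution; state before step 1: balance=73167)
1. pay 7060 -> balance=66326
2. pay 8752 -> balance=57772
3. pay 8301 -> balance=49644
4. pay 7715 -> balance=42077
5. pay 7604 -> balance=34599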